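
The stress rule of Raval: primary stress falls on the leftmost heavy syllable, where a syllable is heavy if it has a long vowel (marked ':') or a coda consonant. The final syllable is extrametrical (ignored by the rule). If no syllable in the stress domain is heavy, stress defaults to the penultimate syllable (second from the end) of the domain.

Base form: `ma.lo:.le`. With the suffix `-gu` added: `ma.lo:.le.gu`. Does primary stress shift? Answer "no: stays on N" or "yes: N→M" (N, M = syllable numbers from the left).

no: stays on 2

Base `ma.lo:.le` (3 syllables):
  The final syllable (3, le) is extrametrical; the stress domain is syllables 1–2.
  Weights: 1 ma L, 2 lo: H.
  Heavy syllables in the domain: 2. The leftmost is syllable 2 (lo:).
  → primary stress on syllable 2.
Suffixed `ma.lo:.le.gu` (4 syllables):
  The final syllable (4, gu) is extrametrical; the stress domain is syllables 1–3.
  Weights: 1 ma L, 2 lo: H, 3 le L.
  Heavy syllables in the domain: 2. The leftmost is syllable 2 (lo:).
  → primary stress on syllable 2.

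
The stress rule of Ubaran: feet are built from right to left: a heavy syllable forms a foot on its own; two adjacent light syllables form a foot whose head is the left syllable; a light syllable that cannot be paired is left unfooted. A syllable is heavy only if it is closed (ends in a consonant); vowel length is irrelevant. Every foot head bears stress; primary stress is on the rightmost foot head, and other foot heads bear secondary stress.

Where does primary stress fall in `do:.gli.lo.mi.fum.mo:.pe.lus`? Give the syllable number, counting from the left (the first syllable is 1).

Weights: 1 do: L, 2 gli L, 3 lo L, 4 mi L, 5 fum H, 6 mo: L, 7 pe L, 8 lus H.
Parse right to left (heavy = foot alone; LL = one foot; stranded L unfooted): (ˈdo:.gli) (ˈlo.mi) (ˈfum) (ˈmo:.pe) (ˈlus).
Foot heads: 1, 3, 5, 6, 8.
Primary stress on the rightmost head = syllable 8.
Primary stress: syllable 8 → do:.gli.lo.mi.fum.mo:.pe.ˈlus.

8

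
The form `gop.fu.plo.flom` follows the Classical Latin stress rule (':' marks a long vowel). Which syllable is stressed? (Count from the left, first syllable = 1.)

2

Classical Latin: stress the penult if heavy (long vowel or closed), else the antepenult.
Weights: 2 fu L, 3 plo L, 4 flom H.
The penult (syllable 3, plo) is light, so stress falls on the antepenult (syllable 2, fu).
Stress on syllable 2: gop.ˈfu.plo.flom.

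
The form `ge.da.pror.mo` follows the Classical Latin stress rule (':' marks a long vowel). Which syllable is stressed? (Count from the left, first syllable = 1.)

3

Classical Latin: stress the penult if heavy (long vowel or closed), else the antepenult.
Weights: 2 da L, 3 pror H, 4 mo L.
The penult (syllable 3, pror) is heavy, so it takes stress.
Stress on syllable 3: ge.da.ˈpror.mo.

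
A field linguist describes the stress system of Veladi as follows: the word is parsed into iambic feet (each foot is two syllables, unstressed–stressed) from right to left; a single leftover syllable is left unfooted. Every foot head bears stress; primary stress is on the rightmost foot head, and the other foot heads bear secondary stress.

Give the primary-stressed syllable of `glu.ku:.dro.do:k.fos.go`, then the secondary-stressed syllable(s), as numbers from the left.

primary 6, secondary 2, 4

Parse right to left into iambic (σˈσ) feet: (glu.ˈku:) (dro.ˈdo:k) (fos.ˈgo).
Foot heads (stressed positions): 2, 4, 6.
End Rule Rightmost: primary stress on the rightmost head = syllable 6.
Secondary stress on 2, 4: glu.ˌku:.dro.ˌdo:k.fos.ˈgo.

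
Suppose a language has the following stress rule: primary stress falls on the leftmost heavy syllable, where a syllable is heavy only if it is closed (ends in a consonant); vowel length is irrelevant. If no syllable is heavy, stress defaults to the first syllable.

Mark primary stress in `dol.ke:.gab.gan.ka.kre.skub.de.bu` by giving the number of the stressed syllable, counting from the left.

1

Weights: 1 dol H, 2 ke: L, 3 gab H, 4 gan H, 5 ka L, 6 kre L, 7 skub H, 8 de L, 9 bu L.
Heavy syllables in the domain: 1, 3, 4, 7. The leftmost is syllable 1 (dol).
Primary stress: syllable 1 → ˈdol.ke:.gab.gan.ka.kre.skub.de.bu.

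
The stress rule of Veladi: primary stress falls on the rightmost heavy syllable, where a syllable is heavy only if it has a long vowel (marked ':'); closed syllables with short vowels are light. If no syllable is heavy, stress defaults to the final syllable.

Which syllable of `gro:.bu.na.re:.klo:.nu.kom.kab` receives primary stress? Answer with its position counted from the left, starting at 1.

Weights: 1 gro: H, 2 bu L, 3 na L, 4 re: H, 5 klo: H, 6 nu L, 7 kom L, 8 kab L.
Heavy syllables in the domain: 1, 4, 5. The rightmost is syllable 5 (klo:).
Primary stress: syllable 5 → gro:.bu.na.re:.ˈklo:.nu.kom.kab.

5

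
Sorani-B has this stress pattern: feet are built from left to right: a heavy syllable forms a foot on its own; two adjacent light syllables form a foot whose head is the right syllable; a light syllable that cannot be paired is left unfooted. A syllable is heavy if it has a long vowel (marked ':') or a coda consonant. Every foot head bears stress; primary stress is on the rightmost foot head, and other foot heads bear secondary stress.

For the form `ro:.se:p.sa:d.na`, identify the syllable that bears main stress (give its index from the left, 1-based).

Weights: 1 ro: H, 2 se:p H, 3 sa:d H, 4 na L.
Parse left to right (heavy = foot alone; LL = one foot; stranded L unfooted): (ˈro:) (ˈse:p) (ˈsa:d) na.
Foot heads: 1, 2, 3.
Primary stress on the rightmost head = syllable 3.
Primary stress: syllable 3 → ro:.se:p.ˈsa:d.na.

3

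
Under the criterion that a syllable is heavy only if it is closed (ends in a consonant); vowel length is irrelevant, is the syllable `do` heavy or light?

light

`do`: short vowel, open (no coda). Open (no coda) → light.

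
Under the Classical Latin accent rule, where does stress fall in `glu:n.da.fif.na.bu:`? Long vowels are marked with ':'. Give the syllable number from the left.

Classical Latin: stress the penult if heavy (long vowel or closed), else the antepenult.
Weights: 3 fif H, 4 na L, 5 bu: H.
The penult (syllable 4, na) is light, so stress falls on the antepenult (syllable 3, fif).
Stress on syllable 3: glu:n.da.ˈfif.na.bu:.

3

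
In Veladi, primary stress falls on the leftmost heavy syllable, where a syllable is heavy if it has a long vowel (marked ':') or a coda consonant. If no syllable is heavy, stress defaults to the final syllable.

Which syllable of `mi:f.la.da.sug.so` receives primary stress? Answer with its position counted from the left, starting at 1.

Weights: 1 mi:f H, 2 la L, 3 da L, 4 sug H, 5 so L.
Heavy syllables in the domain: 1, 4. The leftmost is syllable 1 (mi:f).
Primary stress: syllable 1 → ˈmi:f.la.da.sug.so.

1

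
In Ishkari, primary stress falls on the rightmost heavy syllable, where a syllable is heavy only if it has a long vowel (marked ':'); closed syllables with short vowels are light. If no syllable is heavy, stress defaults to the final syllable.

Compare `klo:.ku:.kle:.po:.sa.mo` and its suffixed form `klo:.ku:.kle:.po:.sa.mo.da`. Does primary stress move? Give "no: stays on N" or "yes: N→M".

Base `klo:.ku:.kle:.po:.sa.mo` (6 syllables):
  Weights: 1 klo: H, 2 ku: H, 3 kle: H, 4 po: H, 5 sa L, 6 mo L.
  Heavy syllables in the domain: 1, 2, 3, 4. The rightmost is syllable 4 (po:).
  → primary stress on syllable 4.
Suffixed `klo:.ku:.kle:.po:.sa.mo.da` (7 syllables):
  Weights: 1 klo: H, 2 ku: H, 3 kle: H, 4 po: H, 5 sa L, 6 mo L, 7 da L.
  Heavy syllables in the domain: 1, 2, 3, 4. The rightmost is syllable 4 (po:).
  → primary stress on syllable 4.

no: stays on 4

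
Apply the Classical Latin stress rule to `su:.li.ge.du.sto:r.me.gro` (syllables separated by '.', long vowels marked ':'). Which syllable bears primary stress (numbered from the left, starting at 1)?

Classical Latin: stress the penult if heavy (long vowel or closed), else the antepenult.
Weights: 5 sto:r H, 6 me L, 7 gro L.
The penult (syllable 6, me) is light, so stress falls on the antepenult (syllable 5, sto:r).
Stress on syllable 5: su:.li.ge.du.ˈsto:r.me.gro.

5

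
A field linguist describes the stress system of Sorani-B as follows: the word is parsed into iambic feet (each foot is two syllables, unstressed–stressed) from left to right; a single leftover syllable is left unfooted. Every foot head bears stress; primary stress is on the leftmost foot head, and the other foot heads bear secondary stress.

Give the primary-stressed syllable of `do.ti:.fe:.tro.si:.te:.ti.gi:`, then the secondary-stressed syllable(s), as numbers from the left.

Parse left to right into iambic (σˈσ) feet: (do.ˈti:) (fe:.ˈtro) (si:.ˈte:) (ti.ˈgi:).
Foot heads (stressed positions): 2, 4, 6, 8.
End Rule Leftmost: primary stress on the leftmost head = syllable 2.
Secondary stress on 4, 6, 8: do.ˈti:.fe:.ˌtro.si:.ˌte:.ti.ˌgi:.

primary 2, secondary 4, 6, 8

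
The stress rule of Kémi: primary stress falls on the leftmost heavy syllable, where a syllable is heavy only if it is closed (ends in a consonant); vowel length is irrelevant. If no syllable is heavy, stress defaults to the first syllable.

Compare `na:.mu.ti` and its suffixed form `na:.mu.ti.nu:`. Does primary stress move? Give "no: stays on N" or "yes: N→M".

no: stays on 1

Base `na:.mu.ti` (3 syllables):
  Weights: 1 na: L, 2 mu L, 3 ti L.
  No heavy syllable in the domain; default to the first syllable = syllable 1.
  → primary stress on syllable 1.
Suffixed `na:.mu.ti.nu:` (4 syllables):
  Weights: 1 na: L, 2 mu L, 3 ti L, 4 nu: L.
  No heavy syllable in the domain; default to the first syllable = syllable 1.
  → primary stress on syllable 1.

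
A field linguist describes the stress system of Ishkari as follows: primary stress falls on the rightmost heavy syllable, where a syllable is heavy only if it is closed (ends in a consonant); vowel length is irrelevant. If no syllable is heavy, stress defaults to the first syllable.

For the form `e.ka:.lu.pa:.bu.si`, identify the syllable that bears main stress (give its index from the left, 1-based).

1

Weights: 1 e L, 2 ka: L, 3 lu L, 4 pa: L, 5 bu L, 6 si L.
No heavy syllable in the domain; default to the first syllable = syllable 1.
Primary stress: syllable 1 → ˈe.ka:.lu.pa:.bu.si.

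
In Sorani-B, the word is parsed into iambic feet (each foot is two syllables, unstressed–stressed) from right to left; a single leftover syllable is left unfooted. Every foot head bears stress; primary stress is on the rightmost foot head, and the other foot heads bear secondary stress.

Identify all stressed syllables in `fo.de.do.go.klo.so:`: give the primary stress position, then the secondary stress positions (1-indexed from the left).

Parse right to left into iambic (σˈσ) feet: (fo.ˈde) (do.ˈgo) (klo.ˈso:).
Foot heads (stressed positions): 2, 4, 6.
End Rule Rightmost: primary stress on the rightmost head = syllable 6.
Secondary stress on 2, 4: fo.ˌde.do.ˌgo.klo.ˈso:.

primary 6, secondary 2, 4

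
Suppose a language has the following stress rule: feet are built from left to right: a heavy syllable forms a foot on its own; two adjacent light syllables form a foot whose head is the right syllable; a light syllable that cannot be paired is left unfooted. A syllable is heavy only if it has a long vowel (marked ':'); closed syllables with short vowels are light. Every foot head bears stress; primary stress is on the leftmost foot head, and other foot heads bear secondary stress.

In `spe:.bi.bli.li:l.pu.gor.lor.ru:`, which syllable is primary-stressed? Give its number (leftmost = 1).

Weights: 1 spe: H, 2 bi L, 3 bli L, 4 li:l H, 5 pu L, 6 gor L, 7 lor L, 8 ru: H.
Parse left to right (heavy = foot alone; LL = one foot; stranded L unfooted): (ˈspe:) (bi.ˈbli) (ˈli:l) (pu.ˈgor) lor (ˈru:).
Foot heads: 1, 3, 4, 6, 8.
Primary stress on the leftmost head = syllable 1.
Primary stress: syllable 1 → ˈspe:.bi.bli.li:l.pu.gor.lor.ru:.

1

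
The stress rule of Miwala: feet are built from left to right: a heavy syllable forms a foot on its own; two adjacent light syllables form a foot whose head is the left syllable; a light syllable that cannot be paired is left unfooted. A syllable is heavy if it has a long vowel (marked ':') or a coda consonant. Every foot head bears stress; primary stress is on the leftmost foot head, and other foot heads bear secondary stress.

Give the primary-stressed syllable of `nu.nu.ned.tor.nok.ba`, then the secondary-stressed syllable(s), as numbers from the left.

primary 1, secondary 3, 4, 5

Weights: 1 nu L, 2 nu L, 3 ned H, 4 tor H, 5 nok H, 6 ba L.
Parse left to right (heavy = foot alone; LL = one foot; stranded L unfooted): (ˈnu.nu) (ˈned) (ˈtor) (ˈnok) ba.
Foot heads: 1, 3, 4, 5.
Primary stress on the leftmost head = syllable 1.
Secondary stress on 3, 4, 5: ˈnu.nu.ˌned.ˌtor.ˌnok.ba.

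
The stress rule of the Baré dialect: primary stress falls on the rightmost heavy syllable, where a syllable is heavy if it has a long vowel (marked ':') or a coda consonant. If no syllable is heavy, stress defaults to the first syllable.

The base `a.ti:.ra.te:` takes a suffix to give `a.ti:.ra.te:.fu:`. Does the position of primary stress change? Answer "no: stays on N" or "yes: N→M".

Base `a.ti:.ra.te:` (4 syllables):
  Weights: 1 a L, 2 ti: H, 3 ra L, 4 te: H.
  Heavy syllables in the domain: 2, 4. The rightmost is syllable 4 (te:).
  → primary stress on syllable 4.
Suffixed `a.ti:.ra.te:.fu:` (5 syllables):
  Weights: 1 a L, 2 ti: H, 3 ra L, 4 te: H, 5 fu: H.
  Heavy syllables in the domain: 2, 4, 5. The rightmost is syllable 5 (fu:).
  → primary stress on syllable 5.

yes: 4→5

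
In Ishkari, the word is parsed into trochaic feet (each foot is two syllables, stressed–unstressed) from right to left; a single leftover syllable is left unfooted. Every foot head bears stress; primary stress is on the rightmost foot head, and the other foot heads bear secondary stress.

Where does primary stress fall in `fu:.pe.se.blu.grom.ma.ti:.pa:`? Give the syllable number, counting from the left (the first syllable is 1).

7

Parse right to left into trochaic (ˈσσ) feet: (ˈfu:.pe) (ˈse.blu) (ˈgrom.ma) (ˈti:.pa:).
Foot heads (stressed positions): 1, 3, 5, 7.
End Rule Rightmost: primary stress on the rightmost head = syllable 7.
Primary stress: syllable 7 → fu:.pe.se.blu.grom.ma.ˈti:.pa:.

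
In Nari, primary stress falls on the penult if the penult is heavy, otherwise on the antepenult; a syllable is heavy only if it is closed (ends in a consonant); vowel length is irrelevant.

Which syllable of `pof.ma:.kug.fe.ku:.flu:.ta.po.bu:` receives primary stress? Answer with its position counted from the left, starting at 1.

7

Weights: 7 ta L, 8 po L, 9 bu: L.
The penult (syllable 8, po) is light, so stress falls on the antepenult (syllable 7, ta).
Primary stress: syllable 7 → pof.ma:.kug.fe.ku:.flu:.ˈta.po.bu:.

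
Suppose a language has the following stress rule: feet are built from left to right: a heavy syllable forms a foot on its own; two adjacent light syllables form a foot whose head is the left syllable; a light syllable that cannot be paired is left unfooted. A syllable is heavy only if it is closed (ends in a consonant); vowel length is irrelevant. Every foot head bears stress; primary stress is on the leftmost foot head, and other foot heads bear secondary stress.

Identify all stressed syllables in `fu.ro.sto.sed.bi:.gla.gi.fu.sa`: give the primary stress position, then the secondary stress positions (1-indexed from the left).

primary 1, secondary 4, 5, 7

Weights: 1 fu L, 2 ro L, 3 sto L, 4 sed H, 5 bi: L, 6 gla L, 7 gi L, 8 fu L, 9 sa L.
Parse left to right (heavy = foot alone; LL = one foot; stranded L unfooted): (ˈfu.ro) sto (ˈsed) (ˈbi:.gla) (ˈgi.fu) sa.
Foot heads: 1, 4, 5, 7.
Primary stress on the leftmost head = syllable 1.
Secondary stress on 4, 5, 7: ˈfu.ro.sto.ˌsed.ˌbi:.gla.ˌgi.fu.sa.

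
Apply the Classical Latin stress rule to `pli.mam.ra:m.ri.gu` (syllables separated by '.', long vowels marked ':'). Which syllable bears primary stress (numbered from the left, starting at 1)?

Classical Latin: stress the penult if heavy (long vowel or closed), else the antepenult.
Weights: 3 ra:m H, 4 ri L, 5 gu L.
The penult (syllable 4, ri) is light, so stress falls on the antepenult (syllable 3, ra:m).
Stress on syllable 3: pli.mam.ˈra:m.ri.gu.

3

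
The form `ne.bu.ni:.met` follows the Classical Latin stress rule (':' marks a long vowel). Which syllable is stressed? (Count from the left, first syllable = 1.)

Classical Latin: stress the penult if heavy (long vowel or closed), else the antepenult.
Weights: 2 bu L, 3 ni: H, 4 met H.
The penult (syllable 3, ni:) is heavy, so it takes stress.
Stress on syllable 3: ne.bu.ˈni:.met.

3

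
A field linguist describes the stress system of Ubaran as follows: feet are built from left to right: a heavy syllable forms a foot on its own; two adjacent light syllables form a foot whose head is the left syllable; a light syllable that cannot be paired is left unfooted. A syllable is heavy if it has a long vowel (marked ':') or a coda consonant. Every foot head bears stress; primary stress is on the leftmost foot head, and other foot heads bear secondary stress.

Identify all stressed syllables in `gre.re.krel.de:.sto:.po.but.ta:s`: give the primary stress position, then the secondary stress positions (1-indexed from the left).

primary 1, secondary 3, 4, 5, 7, 8

Weights: 1 gre L, 2 re L, 3 krel H, 4 de: H, 5 sto: H, 6 po L, 7 but H, 8 ta:s H.
Parse left to right (heavy = foot alone; LL = one foot; stranded L unfooted): (ˈgre.re) (ˈkrel) (ˈde:) (ˈsto:) po (ˈbut) (ˈta:s).
Foot heads: 1, 3, 4, 5, 7, 8.
Primary stress on the leftmost head = syllable 1.
Secondary stress on 3, 4, 5, 7, 8: ˈgre.re.ˌkrel.ˌde:.ˌsto:.po.ˌbut.ˌta:s.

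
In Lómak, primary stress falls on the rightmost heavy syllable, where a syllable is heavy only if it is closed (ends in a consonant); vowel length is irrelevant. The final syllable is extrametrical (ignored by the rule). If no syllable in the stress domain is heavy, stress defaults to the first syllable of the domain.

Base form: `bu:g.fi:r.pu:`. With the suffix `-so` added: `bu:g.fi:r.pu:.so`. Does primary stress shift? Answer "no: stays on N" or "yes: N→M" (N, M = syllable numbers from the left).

Base `bu:g.fi:r.pu:` (3 syllables):
  The final syllable (3, pu:) is extrametrical; the stress domain is syllables 1–2.
  Weights: 1 bu:g H, 2 fi:r H.
  Heavy syllables in the domain: 1, 2. The rightmost is syllable 2 (fi:r).
  → primary stress on syllable 2.
Suffixed `bu:g.fi:r.pu:.so` (4 syllables):
  The final syllable (4, so) is extrametrical; the stress domain is syllables 1–3.
  Weights: 1 bu:g H, 2 fi:r H, 3 pu: L.
  Heavy syllables in the domain: 1, 2. The rightmost is syllable 2 (fi:r).
  → primary stress on syllable 2.

no: stays on 2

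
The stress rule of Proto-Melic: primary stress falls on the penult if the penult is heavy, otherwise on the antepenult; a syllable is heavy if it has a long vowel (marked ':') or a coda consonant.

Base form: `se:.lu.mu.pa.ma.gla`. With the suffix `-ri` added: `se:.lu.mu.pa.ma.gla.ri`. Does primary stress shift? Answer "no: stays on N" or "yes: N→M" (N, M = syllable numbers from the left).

yes: 4→5

Base `se:.lu.mu.pa.ma.gla` (6 syllables):
  Weights: 4 pa L, 5 ma L, 6 gla L.
  The penult (syllable 5, ma) is light, so stress falls on the antepenult (syllable 4, pa).
  → primary stress on syllable 4.
Suffixed `se:.lu.mu.pa.ma.gla.ri` (7 syllables):
  Weights: 5 ma L, 6 gla L, 7 ri L.
  The penult (syllable 6, gla) is light, so stress falls on the antepenult (syllable 5, ma).
  → primary stress on syllable 5.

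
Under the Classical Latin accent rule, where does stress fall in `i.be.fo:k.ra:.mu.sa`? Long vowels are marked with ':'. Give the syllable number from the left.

Classical Latin: stress the penult if heavy (long vowel or closed), else the antepenult.
Weights: 4 ra: H, 5 mu L, 6 sa L.
The penult (syllable 5, mu) is light, so stress falls on the antepenult (syllable 4, ra:).
Stress on syllable 4: i.be.fo:k.ˈra:.mu.sa.

4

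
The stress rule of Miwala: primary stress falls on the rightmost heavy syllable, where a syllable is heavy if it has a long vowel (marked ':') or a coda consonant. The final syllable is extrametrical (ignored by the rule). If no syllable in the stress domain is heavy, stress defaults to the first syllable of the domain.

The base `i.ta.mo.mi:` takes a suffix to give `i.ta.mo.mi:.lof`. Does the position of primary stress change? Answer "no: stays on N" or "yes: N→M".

yes: 1→4

Base `i.ta.mo.mi:` (4 syllables):
  The final syllable (4, mi:) is extrametrical; the stress domain is syllables 1–3.
  Weights: 1 i L, 2 ta L, 3 mo L.
  No heavy syllable in the domain; default to the first syllable of the domain = syllable 1.
  → primary stress on syllable 1.
Suffixed `i.ta.mo.mi:.lof` (5 syllables):
  The final syllable (5, lof) is extrametrical; the stress domain is syllables 1–4.
  Weights: 1 i L, 2 ta L, 3 mo L, 4 mi: H.
  Heavy syllables in the domain: 4. The rightmost is syllable 4 (mi:).
  → primary stress on syllable 4.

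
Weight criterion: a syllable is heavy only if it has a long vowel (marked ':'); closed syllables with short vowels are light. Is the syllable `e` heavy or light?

light

`e`: short vowel, open (no coda). Short vowel → light.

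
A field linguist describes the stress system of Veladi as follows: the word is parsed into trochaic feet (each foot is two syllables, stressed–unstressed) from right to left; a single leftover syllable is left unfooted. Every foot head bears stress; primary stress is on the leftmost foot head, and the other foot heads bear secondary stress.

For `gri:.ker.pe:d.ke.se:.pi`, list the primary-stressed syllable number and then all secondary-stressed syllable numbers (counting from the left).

primary 1, secondary 3, 5

Parse right to left into trochaic (ˈσσ) feet: (ˈgri:.ker) (ˈpe:d.ke) (ˈse:.pi).
Foot heads (stressed positions): 1, 3, 5.
End Rule Leftmost: primary stress on the leftmost head = syllable 1.
Secondary stress on 3, 5: ˈgri:.ker.ˌpe:d.ke.ˌse:.pi.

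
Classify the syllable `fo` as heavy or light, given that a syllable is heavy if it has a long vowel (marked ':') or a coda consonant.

light

`fo`: short vowel, open (no coda). Short vowel, open → light.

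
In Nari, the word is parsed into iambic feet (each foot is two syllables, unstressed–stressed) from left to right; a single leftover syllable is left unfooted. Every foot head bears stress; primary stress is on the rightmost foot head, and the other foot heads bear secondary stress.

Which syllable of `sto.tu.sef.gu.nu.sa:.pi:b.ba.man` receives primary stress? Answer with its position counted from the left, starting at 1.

8

Parse left to right into iambic (σˈσ) feet: (sto.ˈtu) (sef.ˈgu) (nu.ˈsa:) (pi:b.ˈba) man. Syllable 9 is left unfooted.
Foot heads (stressed positions): 2, 4, 6, 8.
End Rule Rightmost: primary stress on the rightmost head = syllable 8.
Primary stress: syllable 8 → sto.tu.sef.gu.nu.sa:.pi:b.ˈba.man.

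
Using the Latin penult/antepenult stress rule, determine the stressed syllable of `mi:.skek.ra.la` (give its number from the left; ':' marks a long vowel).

2

Classical Latin: stress the penult if heavy (long vowel or closed), else the antepenult.
Weights: 2 skek H, 3 ra L, 4 la L.
The penult (syllable 3, ra) is light, so stress falls on the antepenult (syllable 2, skek).
Stress on syllable 2: mi:.ˈskek.ra.la.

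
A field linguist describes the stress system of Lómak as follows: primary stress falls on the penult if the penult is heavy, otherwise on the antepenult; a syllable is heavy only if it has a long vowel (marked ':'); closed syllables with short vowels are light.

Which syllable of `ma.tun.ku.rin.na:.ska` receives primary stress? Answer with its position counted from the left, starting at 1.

Weights: 4 rin L, 5 na: H, 6 ska L.
The penult (syllable 5, na:) is heavy, so it takes stress.
Primary stress: syllable 5 → ma.tun.ku.rin.ˈna:.ska.

5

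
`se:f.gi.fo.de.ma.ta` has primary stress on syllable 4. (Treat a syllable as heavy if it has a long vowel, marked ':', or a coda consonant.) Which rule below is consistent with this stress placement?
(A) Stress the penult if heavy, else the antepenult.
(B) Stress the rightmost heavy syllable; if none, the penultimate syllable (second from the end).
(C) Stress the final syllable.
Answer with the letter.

A

Rule A → syllable 4 ✓.
Rule B → syllable 1 (observed: 4).
Rule C → syllable 6 (observed: 4).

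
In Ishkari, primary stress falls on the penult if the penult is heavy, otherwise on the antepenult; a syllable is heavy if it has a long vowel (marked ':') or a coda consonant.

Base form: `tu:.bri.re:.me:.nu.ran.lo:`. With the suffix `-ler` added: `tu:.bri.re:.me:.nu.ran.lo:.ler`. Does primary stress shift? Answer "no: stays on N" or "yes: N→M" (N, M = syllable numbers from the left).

Base `tu:.bri.re:.me:.nu.ran.lo:` (7 syllables):
  Weights: 5 nu L, 6 ran H, 7 lo: H.
  The penult (syllable 6, ran) is heavy, so it takes stress.
  → primary stress on syllable 6.
Suffixed `tu:.bri.re:.me:.nu.ran.lo:.ler` (8 syllables):
  Weights: 6 ran H, 7 lo: H, 8 ler H.
  The penult (syllable 7, lo:) is heavy, so it takes stress.
  → primary stress on syllable 7.

yes: 6→7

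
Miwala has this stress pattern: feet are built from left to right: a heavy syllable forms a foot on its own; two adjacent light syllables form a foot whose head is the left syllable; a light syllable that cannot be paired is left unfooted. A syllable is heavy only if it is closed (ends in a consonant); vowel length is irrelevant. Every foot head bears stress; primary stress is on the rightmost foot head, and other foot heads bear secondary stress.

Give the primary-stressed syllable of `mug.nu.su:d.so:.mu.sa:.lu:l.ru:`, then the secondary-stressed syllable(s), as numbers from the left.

Weights: 1 mug H, 2 nu L, 3 su:d H, 4 so: L, 5 mu L, 6 sa: L, 7 lu:l H, 8 ru: L.
Parse left to right (heavy = foot alone; LL = one foot; stranded L unfooted): (ˈmug) nu (ˈsu:d) (ˈso:.mu) sa: (ˈlu:l) ru:.
Foot heads: 1, 3, 4, 7.
Primary stress on the rightmost head = syllable 7.
Secondary stress on 1, 3, 4: ˌmug.nu.ˌsu:d.ˌso:.mu.sa:.ˈlu:l.ru:.

primary 7, secondary 1, 3, 4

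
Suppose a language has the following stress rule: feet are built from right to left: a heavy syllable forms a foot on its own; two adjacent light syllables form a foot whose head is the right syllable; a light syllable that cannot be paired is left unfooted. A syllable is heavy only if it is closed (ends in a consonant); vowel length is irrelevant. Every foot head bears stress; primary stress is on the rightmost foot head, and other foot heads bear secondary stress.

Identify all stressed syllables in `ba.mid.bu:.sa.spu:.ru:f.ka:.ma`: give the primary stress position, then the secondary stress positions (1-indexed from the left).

primary 8, secondary 2, 5, 6

Weights: 1 ba L, 2 mid H, 3 bu: L, 4 sa L, 5 spu: L, 6 ru:f H, 7 ka: L, 8 ma L.
Parse right to left (heavy = foot alone; LL = one foot; stranded L unfooted): ba (ˈmid) bu: (sa.ˈspu:) (ˈru:f) (ka:.ˈma).
Foot heads: 2, 5, 6, 8.
Primary stress on the rightmost head = syllable 8.
Secondary stress on 2, 5, 6: ba.ˌmid.bu:.sa.ˌspu:.ˌru:f.ka:.ˈma.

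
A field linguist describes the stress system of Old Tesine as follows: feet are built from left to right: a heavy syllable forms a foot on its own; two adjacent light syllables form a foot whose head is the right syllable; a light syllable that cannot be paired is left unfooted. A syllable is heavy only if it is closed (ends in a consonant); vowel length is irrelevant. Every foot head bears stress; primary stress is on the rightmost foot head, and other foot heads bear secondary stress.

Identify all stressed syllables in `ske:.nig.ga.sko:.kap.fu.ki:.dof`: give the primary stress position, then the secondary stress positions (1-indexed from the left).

primary 8, secondary 2, 4, 5, 7

Weights: 1 ske: L, 2 nig H, 3 ga L, 4 sko: L, 5 kap H, 6 fu L, 7 ki: L, 8 dof H.
Parse left to right (heavy = foot alone; LL = one foot; stranded L unfooted): ske: (ˈnig) (ga.ˈsko:) (ˈkap) (fu.ˈki:) (ˈdof).
Foot heads: 2, 4, 5, 7, 8.
Primary stress on the rightmost head = syllable 8.
Secondary stress on 2, 4, 5, 7: ske:.ˌnig.ga.ˌsko:.ˌkap.fu.ˌki:.ˈdof.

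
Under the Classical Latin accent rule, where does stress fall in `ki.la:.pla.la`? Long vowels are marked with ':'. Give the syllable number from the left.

2

Classical Latin: stress the penult if heavy (long vowel or closed), else the antepenult.
Weights: 2 la: H, 3 pla L, 4 la L.
The penult (syllable 3, pla) is light, so stress falls on the antepenult (syllable 2, la:).
Stress on syllable 2: ki.ˈla:.pla.la.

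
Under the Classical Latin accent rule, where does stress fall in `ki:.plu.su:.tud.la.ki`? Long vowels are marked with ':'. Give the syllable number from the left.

4

Classical Latin: stress the penult if heavy (long vowel or closed), else the antepenult.
Weights: 4 tud H, 5 la L, 6 ki L.
The penult (syllable 5, la) is light, so stress falls on the antepenult (syllable 4, tud).
Stress on syllable 4: ki:.plu.su:.ˈtud.la.ki.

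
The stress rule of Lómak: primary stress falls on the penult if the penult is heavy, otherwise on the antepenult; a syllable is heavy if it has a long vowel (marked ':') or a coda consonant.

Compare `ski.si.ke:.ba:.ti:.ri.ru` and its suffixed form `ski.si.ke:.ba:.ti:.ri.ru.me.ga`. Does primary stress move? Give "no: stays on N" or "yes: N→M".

yes: 5→7

Base `ski.si.ke:.ba:.ti:.ri.ru` (7 syllables):
  Weights: 5 ti: H, 6 ri L, 7 ru L.
  The penult (syllable 6, ri) is light, so stress falls on the antepenult (syllable 5, ti:).
  → primary stress on syllable 5.
Suffixed `ski.si.ke:.ba:.ti:.ri.ru.me.ga` (9 syllables):
  Weights: 7 ru L, 8 me L, 9 ga L.
  The penult (syllable 8, me) is light, so stress falls on the antepenult (syllable 7, ru).
  → primary stress on syllable 7.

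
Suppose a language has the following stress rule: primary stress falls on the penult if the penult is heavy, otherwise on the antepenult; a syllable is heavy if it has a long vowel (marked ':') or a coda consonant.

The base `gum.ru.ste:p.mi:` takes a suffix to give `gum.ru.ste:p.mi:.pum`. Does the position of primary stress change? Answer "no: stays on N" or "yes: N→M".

yes: 3→4

Base `gum.ru.ste:p.mi:` (4 syllables):
  Weights: 2 ru L, 3 ste:p H, 4 mi: H.
  The penult (syllable 3, ste:p) is heavy, so it takes stress.
  → primary stress on syllable 3.
Suffixed `gum.ru.ste:p.mi:.pum` (5 syllables):
  Weights: 3 ste:p H, 4 mi: H, 5 pum H.
  The penult (syllable 4, mi:) is heavy, so it takes stress.
  → primary stress on syllable 4.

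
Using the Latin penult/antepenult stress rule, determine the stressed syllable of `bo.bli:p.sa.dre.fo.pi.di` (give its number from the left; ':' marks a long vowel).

5

Classical Latin: stress the penult if heavy (long vowel or closed), else the antepenult.
Weights: 5 fo L, 6 pi L, 7 di L.
The penult (syllable 6, pi) is light, so stress falls on the antepenult (syllable 5, fo).
Stress on syllable 5: bo.bli:p.sa.dre.ˈfo.pi.di.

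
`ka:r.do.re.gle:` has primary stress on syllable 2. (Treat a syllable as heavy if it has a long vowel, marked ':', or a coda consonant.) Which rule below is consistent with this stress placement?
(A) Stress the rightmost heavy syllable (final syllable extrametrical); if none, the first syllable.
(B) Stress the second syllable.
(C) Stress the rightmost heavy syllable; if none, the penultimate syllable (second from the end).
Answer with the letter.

Rule A → syllable 1 (observed: 2).
Rule B → syllable 2 ✓.
Rule C → syllable 4 (observed: 2).

B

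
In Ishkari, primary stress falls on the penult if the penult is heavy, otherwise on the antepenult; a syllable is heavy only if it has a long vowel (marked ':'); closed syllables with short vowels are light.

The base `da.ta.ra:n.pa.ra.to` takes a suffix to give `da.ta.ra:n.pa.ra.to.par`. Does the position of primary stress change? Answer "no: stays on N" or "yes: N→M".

Base `da.ta.ra:n.pa.ra.to` (6 syllables):
  Weights: 4 pa L, 5 ra L, 6 to L.
  The penult (syllable 5, ra) is light, so stress falls on the antepenult (syllable 4, pa).
  → primary stress on syllable 4.
Suffixed `da.ta.ra:n.pa.ra.to.par` (7 syllables):
  Weights: 5 ra L, 6 to L, 7 par L.
  The penult (syllable 6, to) is light, so stress falls on the antepenult (syllable 5, ra).
  → primary stress on syllable 5.

yes: 4→5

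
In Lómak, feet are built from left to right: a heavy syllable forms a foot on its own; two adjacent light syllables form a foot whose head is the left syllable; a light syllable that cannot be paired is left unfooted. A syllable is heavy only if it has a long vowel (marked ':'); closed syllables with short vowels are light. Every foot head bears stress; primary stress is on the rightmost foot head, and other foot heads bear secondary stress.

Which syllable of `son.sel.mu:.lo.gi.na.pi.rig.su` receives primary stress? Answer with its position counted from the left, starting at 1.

Weights: 1 son L, 2 sel L, 3 mu: H, 4 lo L, 5 gi L, 6 na L, 7 pi L, 8 rig L, 9 su L.
Parse left to right (heavy = foot alone; LL = one foot; stranded L unfooted): (ˈson.sel) (ˈmu:) (ˈlo.gi) (ˈna.pi) (ˈrig.su).
Foot heads: 1, 3, 4, 6, 8.
Primary stress on the rightmost head = syllable 8.
Primary stress: syllable 8 → son.sel.mu:.lo.gi.na.pi.ˈrig.su.

8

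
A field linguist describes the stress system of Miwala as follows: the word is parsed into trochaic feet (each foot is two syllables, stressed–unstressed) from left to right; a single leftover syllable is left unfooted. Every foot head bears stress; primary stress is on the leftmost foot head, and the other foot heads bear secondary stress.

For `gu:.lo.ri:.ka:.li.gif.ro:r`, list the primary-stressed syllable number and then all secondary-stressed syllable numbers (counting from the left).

primary 1, secondary 3, 5

Parse left to right into trochaic (ˈσσ) feet: (ˈgu:.lo) (ˈri:.ka:) (ˈli.gif) ro:r. Syllable 7 is left unfooted.
Foot heads (stressed positions): 1, 3, 5.
End Rule Leftmost: primary stress on the leftmost head = syllable 1.
Secondary stress on 3, 5: ˈgu:.lo.ˌri:.ka:.ˌli.gif.ro:r.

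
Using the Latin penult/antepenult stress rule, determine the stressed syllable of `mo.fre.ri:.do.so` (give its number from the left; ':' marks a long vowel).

3

Classical Latin: stress the penult if heavy (long vowel or closed), else the antepenult.
Weights: 3 ri: H, 4 do L, 5 so L.
The penult (syllable 4, do) is light, so stress falls on the antepenult (syllable 3, ri:).
Stress on syllable 3: mo.fre.ˈri:.do.so.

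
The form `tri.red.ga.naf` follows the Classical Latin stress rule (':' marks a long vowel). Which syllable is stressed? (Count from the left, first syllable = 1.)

Classical Latin: stress the penult if heavy (long vowel or closed), else the antepenult.
Weights: 2 red H, 3 ga L, 4 naf H.
The penult (syllable 3, ga) is light, so stress falls on the antepenult (syllable 2, red).
Stress on syllable 2: tri.ˈred.ga.naf.

2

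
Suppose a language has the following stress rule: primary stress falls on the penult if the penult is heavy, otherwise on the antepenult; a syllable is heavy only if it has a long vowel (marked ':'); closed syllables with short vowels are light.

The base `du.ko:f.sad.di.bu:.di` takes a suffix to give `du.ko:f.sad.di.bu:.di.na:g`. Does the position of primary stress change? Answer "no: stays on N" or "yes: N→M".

no: stays on 5

Base `du.ko:f.sad.di.bu:.di` (6 syllables):
  Weights: 4 di L, 5 bu: H, 6 di L.
  The penult (syllable 5, bu:) is heavy, so it takes stress.
  → primary stress on syllable 5.
Suffixed `du.ko:f.sad.di.bu:.di.na:g` (7 syllables):
  Weights: 5 bu: H, 6 di L, 7 na:g H.
  The penult (syllable 6, di) is light, so stress falls on the antepenult (syllable 5, bu:).
  → primary stress on syllable 5.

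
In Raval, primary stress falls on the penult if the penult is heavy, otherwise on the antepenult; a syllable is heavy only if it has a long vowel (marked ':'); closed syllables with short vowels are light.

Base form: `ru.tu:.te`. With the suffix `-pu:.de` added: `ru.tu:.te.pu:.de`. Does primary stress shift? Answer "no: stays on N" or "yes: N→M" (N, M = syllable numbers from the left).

Base `ru.tu:.te` (3 syllables):
  Weights: 1 ru L, 2 tu: H, 3 te L.
  The penult (syllable 2, tu:) is heavy, so it takes stress.
  → primary stress on syllable 2.
Suffixed `ru.tu:.te.pu:.de` (5 syllables):
  Weights: 3 te L, 4 pu: H, 5 de L.
  The penult (syllable 4, pu:) is heavy, so it takes stress.
  → primary stress on syllable 4.

yes: 2→4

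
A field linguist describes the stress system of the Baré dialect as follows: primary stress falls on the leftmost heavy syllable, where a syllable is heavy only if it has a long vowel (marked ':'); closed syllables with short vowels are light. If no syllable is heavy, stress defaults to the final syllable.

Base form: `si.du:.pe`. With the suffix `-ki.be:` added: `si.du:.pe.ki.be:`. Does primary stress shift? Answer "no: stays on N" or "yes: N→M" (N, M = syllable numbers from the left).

no: stays on 2

Base `si.du:.pe` (3 syllables):
  Weights: 1 si L, 2 du: H, 3 pe L.
  Heavy syllables in the domain: 2. The leftmost is syllable 2 (du:).
  → primary stress on syllable 2.
Suffixed `si.du:.pe.ki.be:` (5 syllables):
  Weights: 1 si L, 2 du: H, 3 pe L, 4 ki L, 5 be: H.
  Heavy syllables in the domain: 2, 5. The leftmost is syllable 2 (du:).
  → primary stress on syllable 2.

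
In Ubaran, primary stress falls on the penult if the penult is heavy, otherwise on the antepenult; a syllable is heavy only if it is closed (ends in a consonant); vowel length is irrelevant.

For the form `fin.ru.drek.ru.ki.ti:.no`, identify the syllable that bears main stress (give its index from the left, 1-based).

5

Weights: 5 ki L, 6 ti: L, 7 no L.
The penult (syllable 6, ti:) is light, so stress falls on the antepenult (syllable 5, ki).
Primary stress: syllable 5 → fin.ru.drek.ru.ˈki.ti:.no.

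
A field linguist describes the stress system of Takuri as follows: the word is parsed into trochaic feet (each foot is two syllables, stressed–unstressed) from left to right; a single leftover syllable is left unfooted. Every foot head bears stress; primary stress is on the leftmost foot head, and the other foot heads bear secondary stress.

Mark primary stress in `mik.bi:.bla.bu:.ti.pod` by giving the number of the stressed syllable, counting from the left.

1

Parse left to right into trochaic (ˈσσ) feet: (ˈmik.bi:) (ˈbla.bu:) (ˈti.pod).
Foot heads (stressed positions): 1, 3, 5.
End Rule Leftmost: primary stress on the leftmost head = syllable 1.
Primary stress: syllable 1 → ˈmik.bi:.bla.bu:.ti.pod.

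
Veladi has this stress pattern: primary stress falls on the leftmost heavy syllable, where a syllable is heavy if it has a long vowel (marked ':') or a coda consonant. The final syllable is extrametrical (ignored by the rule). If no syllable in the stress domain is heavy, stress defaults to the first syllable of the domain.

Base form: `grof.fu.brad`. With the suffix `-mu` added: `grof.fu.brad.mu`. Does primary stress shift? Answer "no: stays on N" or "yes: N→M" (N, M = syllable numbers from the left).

Base `grof.fu.brad` (3 syllables):
  The final syllable (3, brad) is extrametrical; the stress domain is syllables 1–2.
  Weights: 1 grof H, 2 fu L.
  Heavy syllables in the domain: 1. The leftmost is syllable 1 (grof).
  → primary stress on syllable 1.
Suffixed `grof.fu.brad.mu` (4 syllables):
  The final syllable (4, mu) is extrametrical; the stress domain is syllables 1–3.
  Weights: 1 grof H, 2 fu L, 3 brad H.
  Heavy syllables in the domain: 1, 3. The leftmost is syllable 1 (grof).
  → primary stress on syllable 1.

no: stays on 1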